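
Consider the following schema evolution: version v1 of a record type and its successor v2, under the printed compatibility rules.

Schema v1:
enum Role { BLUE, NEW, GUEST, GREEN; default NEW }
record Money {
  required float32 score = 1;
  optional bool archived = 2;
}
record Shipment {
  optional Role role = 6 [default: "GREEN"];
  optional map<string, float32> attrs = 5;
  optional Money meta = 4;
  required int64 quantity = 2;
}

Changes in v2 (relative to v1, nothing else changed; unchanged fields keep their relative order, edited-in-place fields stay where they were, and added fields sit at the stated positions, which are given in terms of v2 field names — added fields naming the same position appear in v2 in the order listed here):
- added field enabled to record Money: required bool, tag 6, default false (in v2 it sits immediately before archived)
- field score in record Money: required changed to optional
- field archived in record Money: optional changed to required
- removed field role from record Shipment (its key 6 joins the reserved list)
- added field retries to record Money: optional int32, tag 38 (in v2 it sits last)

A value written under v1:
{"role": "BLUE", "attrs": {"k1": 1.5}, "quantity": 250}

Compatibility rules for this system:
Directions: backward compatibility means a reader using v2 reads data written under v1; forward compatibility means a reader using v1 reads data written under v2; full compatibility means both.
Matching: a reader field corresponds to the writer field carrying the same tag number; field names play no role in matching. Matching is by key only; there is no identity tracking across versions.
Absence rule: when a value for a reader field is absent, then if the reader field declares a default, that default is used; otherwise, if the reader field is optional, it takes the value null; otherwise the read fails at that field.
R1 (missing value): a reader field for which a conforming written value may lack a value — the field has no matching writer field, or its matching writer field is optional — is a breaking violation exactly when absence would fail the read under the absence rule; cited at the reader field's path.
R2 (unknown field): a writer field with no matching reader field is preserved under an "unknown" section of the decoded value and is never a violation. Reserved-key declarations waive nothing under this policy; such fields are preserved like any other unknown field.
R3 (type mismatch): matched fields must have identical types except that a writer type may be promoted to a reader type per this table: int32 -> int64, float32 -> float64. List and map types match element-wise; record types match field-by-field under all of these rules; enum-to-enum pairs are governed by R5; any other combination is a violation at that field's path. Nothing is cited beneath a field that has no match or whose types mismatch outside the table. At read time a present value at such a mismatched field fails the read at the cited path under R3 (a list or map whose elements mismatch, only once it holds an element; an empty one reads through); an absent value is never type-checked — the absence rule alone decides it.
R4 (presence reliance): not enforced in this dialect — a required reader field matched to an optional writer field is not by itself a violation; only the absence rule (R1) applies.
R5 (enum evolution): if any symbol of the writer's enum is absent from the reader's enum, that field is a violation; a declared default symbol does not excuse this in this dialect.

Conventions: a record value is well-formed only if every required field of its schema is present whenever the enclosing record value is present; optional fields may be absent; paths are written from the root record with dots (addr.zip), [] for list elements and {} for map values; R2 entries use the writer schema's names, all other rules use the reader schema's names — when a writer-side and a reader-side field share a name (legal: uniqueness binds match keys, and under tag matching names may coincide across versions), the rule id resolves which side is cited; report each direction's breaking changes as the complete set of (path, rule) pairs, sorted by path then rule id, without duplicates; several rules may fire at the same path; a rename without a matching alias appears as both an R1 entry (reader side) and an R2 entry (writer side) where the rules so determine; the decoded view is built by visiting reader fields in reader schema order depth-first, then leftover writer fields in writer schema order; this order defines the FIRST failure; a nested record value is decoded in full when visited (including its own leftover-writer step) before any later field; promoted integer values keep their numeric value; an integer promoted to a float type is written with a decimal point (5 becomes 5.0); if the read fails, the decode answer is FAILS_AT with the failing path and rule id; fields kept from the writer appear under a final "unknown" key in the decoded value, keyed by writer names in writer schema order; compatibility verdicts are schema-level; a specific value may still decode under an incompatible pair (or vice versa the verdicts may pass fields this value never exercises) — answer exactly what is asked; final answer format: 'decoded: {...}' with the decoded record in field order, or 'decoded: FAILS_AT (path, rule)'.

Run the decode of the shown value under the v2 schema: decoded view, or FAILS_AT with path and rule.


decoded: {"attrs": {"k1": 1.5}, "meta": null, "quantity": 250, "unknown": {"role": "BLUE"}}

the writer's type comes first in each Shipment pair
decode walk for Shipment under reader schema v2:
  attrs := {"k1": 1.5}
  meta := null (not supplied -> null)
  quantity := 250
  writer role: kept under "unknown"
  => decoded: {"attrs": {"k1": 1.5}, "meta": null, "quantity": 250, "unknown": {"role": "BLUE"}}
the rest of the Shipment diff is inert for this question:
  added field retries to record Money: optional int32, tag 38 (in v2 it sits last) -> inert under this dialect — no rule fires on Shipment and the result does not move
  field score in record Money: required changed to optional -> a verdict-level change on Shipment — the shown value reads the same
  field archived in record Money: optional changed to required -> a verdict-level change on Shipment — the shown value reads the same
  added field enabled to record Money: required bool, tag 6, default false (in v2 it sits immediately before archived) -> inert under this dialect — no rule fires on Shipment and the result does not move


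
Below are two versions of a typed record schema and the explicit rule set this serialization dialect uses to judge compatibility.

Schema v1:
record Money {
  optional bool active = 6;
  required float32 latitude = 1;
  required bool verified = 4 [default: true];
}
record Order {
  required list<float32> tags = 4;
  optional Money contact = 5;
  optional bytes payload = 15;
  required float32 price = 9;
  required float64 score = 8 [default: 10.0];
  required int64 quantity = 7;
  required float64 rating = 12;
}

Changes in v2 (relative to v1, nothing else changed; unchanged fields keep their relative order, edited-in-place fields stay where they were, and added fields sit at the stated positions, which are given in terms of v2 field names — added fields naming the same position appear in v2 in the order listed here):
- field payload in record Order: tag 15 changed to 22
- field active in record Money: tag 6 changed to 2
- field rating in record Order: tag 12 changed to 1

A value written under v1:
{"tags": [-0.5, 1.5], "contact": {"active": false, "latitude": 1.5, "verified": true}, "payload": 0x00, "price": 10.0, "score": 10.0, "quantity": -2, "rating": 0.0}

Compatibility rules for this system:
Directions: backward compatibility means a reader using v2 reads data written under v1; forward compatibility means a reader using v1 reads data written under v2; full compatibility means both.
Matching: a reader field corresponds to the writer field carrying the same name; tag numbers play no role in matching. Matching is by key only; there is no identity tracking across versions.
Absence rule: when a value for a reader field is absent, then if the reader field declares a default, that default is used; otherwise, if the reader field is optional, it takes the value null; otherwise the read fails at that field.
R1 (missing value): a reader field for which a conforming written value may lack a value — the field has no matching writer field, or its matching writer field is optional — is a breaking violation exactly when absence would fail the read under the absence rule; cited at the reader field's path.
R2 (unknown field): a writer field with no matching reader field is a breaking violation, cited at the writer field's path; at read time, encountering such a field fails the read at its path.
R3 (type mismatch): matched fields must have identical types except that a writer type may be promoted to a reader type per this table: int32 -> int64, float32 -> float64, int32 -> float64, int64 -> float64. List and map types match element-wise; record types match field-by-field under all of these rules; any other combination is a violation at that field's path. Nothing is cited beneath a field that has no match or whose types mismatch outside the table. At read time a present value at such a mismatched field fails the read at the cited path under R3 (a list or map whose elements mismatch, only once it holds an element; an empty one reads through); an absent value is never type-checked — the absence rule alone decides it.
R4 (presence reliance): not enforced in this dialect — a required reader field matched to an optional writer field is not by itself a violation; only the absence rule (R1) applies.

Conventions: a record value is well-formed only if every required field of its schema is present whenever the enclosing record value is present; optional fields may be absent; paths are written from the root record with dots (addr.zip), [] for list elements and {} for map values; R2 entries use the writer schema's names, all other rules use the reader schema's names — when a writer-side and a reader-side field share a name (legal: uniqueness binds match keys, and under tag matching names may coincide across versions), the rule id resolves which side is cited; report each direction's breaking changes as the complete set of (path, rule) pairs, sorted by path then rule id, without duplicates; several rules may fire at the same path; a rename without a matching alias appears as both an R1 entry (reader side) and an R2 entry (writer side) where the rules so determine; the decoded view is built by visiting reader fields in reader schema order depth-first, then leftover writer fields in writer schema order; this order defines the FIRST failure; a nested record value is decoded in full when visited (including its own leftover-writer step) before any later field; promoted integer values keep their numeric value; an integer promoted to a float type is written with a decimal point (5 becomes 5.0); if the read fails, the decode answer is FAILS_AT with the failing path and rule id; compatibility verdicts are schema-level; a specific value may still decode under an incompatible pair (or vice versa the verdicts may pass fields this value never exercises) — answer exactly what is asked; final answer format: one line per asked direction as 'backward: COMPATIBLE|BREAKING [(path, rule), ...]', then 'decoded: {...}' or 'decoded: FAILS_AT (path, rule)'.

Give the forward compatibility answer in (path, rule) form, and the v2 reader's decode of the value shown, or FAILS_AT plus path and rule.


arrows below run writer -> reader for Order
forward analysis of Order with v1 as reader and v2 as writer:
  writer required, list<float32> -> list<float32>: reader tags maps from writer tags
  writer optional, Money -> Money: reader contact maps from writer contact
  writer optional, bytes -> bytes: reader payload maps from writer payload
  writer required, float32 -> float32: reader price maps from writer price
  writer required, float64 -> float64: reader score maps from writer score
  writer required, int64 -> int64: reader quantity maps from writer quantity
  writer required, float64 -> float64: reader rating maps from writer rating
  writer optional, bool -> bool: reader contact.active maps from writer contact.active
  writer required, float32 -> float32: reader contact.latitude maps from writer contact.latitude
  writer required, bool -> bool: reader contact.verified maps from writer contact.verified
  => no violations; forward on Order: COMPATIBLE
decode walk for Order under reader schema v2:
  tags := [-0.5, 1.5]
  contact.active := false
  contact.latitude := 1.5
  contact.verified := true
  payload := 0x00
  price := 10.0
  score := 10.0
  quantity := -2
  rating := 0.0
  => decoded: {"tags": [-0.5, 1.5], "contact": {"active": false, "latitude": 1.5, "verified": true}, "payload": 0x00, "price": 10.0, "score": 10.0, "quantity": -2, "rating": 0.0}
remaining Order differences; none change what is asked:
  field payload in record Order: tag 15 changed to 22 -> fires no rule on Order, leaving the asked answer as it is
  field active in record Money: tag 6 changed to 2 -> fires no rule on Order, leaving the asked answer as it is
  field rating in record Order: tag 12 changed to 1 -> fires no rule on Order, leaving the asked answer as it is

forward: COMPATIBLE []; decoded: {"tags": [-0.5, 1.5], "contact": {"active": false, "latitude": 1.5, "verified": true}, "payload": 0x00, "price": 10.0, "score": 10.0, "quantity": -2, "rating": 0.0}


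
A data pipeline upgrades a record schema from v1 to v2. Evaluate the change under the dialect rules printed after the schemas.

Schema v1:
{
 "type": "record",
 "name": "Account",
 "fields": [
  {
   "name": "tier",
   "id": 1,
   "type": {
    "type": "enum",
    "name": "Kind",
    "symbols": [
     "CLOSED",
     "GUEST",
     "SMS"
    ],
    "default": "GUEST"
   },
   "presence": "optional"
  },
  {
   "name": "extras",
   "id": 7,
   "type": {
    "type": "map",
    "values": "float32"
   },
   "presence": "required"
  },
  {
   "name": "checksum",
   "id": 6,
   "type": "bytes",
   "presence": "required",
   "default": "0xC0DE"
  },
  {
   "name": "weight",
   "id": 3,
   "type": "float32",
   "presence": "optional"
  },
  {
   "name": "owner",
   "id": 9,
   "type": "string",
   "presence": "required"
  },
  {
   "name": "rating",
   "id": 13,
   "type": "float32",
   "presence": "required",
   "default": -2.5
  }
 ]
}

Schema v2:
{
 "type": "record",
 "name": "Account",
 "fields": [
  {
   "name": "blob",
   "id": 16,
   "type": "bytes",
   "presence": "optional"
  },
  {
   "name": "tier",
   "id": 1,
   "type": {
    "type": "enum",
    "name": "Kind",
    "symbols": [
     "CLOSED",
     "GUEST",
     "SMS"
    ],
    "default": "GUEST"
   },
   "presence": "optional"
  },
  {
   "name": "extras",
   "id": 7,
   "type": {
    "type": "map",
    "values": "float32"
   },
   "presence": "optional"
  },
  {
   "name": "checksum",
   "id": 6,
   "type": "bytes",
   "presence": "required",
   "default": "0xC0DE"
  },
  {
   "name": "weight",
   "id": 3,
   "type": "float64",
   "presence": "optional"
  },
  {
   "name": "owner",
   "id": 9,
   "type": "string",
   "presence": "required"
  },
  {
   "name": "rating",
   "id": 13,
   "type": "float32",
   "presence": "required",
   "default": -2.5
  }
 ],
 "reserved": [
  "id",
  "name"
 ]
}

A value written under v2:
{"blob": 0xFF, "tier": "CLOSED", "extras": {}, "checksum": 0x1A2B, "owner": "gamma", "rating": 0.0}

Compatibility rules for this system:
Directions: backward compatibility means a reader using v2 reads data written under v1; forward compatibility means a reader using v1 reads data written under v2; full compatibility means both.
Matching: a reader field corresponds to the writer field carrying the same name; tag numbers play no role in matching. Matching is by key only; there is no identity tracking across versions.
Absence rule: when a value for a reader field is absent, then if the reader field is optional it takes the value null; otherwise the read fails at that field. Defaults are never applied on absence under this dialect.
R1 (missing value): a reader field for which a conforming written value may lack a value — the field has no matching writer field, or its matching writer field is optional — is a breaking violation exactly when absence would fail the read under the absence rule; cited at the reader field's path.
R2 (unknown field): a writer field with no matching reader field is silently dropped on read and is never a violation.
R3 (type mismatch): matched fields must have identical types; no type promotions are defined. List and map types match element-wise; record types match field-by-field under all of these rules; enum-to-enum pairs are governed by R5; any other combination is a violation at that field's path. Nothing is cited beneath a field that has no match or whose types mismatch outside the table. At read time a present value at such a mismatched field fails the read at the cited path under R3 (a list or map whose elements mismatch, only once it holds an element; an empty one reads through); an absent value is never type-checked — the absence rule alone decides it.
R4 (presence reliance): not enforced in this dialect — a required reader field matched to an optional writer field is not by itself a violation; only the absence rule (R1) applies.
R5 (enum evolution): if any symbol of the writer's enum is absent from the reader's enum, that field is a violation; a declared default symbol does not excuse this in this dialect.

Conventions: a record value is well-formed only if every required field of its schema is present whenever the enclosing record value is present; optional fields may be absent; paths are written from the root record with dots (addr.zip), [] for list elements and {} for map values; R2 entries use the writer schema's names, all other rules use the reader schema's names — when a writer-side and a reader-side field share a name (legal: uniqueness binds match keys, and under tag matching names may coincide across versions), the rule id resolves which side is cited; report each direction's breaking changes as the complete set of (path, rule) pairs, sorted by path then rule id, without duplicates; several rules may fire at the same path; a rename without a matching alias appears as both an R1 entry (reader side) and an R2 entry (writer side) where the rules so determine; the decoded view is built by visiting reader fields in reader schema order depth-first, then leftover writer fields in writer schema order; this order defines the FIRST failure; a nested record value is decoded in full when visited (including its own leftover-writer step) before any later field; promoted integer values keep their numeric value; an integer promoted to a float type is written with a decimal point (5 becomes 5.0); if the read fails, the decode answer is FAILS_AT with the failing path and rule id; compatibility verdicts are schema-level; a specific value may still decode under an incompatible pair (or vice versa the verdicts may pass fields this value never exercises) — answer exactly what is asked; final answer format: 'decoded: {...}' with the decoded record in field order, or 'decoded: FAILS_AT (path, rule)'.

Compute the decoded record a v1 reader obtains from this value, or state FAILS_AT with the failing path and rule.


decoded: {"tier": "CLOSED", "extras": {}, "checksum": 0x1A2B, "weight": null, "owner": "gamma", "rating": 0.0}

the writer's type comes first in each Account pair
decoding the Account value with the v1 reader:
  tier := "CLOSED"
  extras := {}
  checksum := 0x1A2B
  weight := null (absent, optional -> null)
  owner := "gamma"
  rating := 0.0
  writer blob: unknown -> dropped
  => decoded: {"tier": "CLOSED", "extras": {}, "checksum": 0x1A2B, "weight": null, "owner": "gamma", "rating": 0.0}
diffs on Account not affecting the asked answer:
  field extras in record Account: required changed to optional -> shifts the Account verdicts, not this decode
  added field blob to record Account: optional bytes, tag 16 (in v2 it sits immediately before tier) -> no rule fires on it and the decoded Account view is identical with or without it
  field weight in record Account: type float32 changed to float64 -> shifts the Account verdicts, not this decode


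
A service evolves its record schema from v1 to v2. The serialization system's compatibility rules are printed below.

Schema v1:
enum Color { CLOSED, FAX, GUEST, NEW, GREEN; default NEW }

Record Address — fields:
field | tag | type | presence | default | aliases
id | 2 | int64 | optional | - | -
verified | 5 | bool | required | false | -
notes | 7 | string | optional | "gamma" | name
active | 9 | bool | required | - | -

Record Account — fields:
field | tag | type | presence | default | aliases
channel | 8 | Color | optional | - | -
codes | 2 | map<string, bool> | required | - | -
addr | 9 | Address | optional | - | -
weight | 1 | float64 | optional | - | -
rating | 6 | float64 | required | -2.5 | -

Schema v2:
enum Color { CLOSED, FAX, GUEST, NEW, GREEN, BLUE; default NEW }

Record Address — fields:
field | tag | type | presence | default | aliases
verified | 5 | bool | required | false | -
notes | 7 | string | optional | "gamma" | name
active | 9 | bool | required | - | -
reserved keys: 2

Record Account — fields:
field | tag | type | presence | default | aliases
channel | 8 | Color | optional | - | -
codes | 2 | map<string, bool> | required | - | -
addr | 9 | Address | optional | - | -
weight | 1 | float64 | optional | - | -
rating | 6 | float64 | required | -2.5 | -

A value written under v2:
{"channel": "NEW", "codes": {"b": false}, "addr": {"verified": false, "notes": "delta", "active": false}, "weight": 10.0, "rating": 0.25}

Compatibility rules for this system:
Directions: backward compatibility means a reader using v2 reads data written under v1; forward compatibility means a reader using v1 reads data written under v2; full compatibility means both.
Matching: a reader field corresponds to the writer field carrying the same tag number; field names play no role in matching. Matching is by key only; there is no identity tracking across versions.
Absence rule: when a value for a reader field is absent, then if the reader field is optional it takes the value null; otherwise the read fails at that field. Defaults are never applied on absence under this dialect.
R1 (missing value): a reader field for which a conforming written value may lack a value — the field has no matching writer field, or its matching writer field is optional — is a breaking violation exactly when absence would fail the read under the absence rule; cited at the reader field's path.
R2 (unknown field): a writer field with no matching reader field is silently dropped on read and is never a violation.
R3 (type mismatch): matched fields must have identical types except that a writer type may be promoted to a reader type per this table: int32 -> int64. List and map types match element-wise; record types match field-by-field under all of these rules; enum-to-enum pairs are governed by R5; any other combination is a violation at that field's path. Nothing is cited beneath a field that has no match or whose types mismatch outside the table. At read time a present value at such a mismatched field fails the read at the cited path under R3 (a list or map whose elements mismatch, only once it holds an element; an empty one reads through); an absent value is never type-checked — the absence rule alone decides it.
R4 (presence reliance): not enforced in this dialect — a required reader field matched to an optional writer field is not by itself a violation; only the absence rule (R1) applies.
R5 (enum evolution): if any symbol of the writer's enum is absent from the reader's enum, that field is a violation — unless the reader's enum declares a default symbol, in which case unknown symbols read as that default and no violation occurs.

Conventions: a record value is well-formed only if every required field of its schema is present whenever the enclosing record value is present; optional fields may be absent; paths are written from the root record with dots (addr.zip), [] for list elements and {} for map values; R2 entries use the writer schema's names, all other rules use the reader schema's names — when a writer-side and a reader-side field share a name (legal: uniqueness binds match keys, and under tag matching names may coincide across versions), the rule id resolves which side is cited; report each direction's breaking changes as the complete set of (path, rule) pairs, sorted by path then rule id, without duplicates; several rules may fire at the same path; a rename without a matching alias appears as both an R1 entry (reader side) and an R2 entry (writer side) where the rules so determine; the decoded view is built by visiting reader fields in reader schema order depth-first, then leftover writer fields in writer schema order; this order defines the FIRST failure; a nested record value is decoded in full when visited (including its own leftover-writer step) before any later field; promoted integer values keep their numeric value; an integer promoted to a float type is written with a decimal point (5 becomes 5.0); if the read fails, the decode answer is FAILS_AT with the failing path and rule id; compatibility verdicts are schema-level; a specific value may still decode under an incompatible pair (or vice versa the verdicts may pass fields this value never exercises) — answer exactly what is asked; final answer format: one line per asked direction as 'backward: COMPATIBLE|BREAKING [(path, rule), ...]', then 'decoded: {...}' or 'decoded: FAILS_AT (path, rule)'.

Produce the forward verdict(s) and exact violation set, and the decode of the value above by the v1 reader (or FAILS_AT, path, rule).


forward: COMPATIBLE []; decoded: {"channel": "NEW", "codes": {"b": false}, "addr": {"id": null, "verified": false, "notes": "delta", "active": false}, "weight": 10.0, "rating": 0.25}

each type pair in Account: writer, then reader
forward analysis of Account with v1 as reader and v2 as writer:
  channel <- channel (Color -> Color, writer optional)
  codes <- codes (map<string, bool> -> map<string, bool>, writer required)
  addr <- addr (Address -> Address, writer optional)
  weight <- weight (float64 -> float64, writer optional)
  rating <- rating (float64 -> float64, writer required)
  no writer field matches reader addr.id
  addr.verified <- addr.verified (bool -> bool, writer required)
  addr.notes <- addr.notes (string -> string, writer optional)
  addr.active <- addr.active (bool -> bool, writer required)
  => forward: COMPATIBLE
decoding the Account value with the v1 reader:
  channel := "NEW"
  codes := {"b": false}
  addr.id := null (absent, optional -> null)
  addr.verified := false
  addr.notes := "delta"
  addr.active := false
  weight := 10.0
  rating := 0.25
  => decoded: {"channel": "NEW", "codes": {"b": false}, "addr": {"id": null, "verified": false, "notes": "delta", "active": false}, "weight": 10.0, "rating": 0.25}
ruling out the remaining Account differences:
  removed field id from record Address (its key 2 joins the reserved list) -> triggers nothing under Account's printed rules — same verdict
  enum Color (field channel in record Account): symbol BLUE added -> triggers nothing under Account's printed rules — same verdict


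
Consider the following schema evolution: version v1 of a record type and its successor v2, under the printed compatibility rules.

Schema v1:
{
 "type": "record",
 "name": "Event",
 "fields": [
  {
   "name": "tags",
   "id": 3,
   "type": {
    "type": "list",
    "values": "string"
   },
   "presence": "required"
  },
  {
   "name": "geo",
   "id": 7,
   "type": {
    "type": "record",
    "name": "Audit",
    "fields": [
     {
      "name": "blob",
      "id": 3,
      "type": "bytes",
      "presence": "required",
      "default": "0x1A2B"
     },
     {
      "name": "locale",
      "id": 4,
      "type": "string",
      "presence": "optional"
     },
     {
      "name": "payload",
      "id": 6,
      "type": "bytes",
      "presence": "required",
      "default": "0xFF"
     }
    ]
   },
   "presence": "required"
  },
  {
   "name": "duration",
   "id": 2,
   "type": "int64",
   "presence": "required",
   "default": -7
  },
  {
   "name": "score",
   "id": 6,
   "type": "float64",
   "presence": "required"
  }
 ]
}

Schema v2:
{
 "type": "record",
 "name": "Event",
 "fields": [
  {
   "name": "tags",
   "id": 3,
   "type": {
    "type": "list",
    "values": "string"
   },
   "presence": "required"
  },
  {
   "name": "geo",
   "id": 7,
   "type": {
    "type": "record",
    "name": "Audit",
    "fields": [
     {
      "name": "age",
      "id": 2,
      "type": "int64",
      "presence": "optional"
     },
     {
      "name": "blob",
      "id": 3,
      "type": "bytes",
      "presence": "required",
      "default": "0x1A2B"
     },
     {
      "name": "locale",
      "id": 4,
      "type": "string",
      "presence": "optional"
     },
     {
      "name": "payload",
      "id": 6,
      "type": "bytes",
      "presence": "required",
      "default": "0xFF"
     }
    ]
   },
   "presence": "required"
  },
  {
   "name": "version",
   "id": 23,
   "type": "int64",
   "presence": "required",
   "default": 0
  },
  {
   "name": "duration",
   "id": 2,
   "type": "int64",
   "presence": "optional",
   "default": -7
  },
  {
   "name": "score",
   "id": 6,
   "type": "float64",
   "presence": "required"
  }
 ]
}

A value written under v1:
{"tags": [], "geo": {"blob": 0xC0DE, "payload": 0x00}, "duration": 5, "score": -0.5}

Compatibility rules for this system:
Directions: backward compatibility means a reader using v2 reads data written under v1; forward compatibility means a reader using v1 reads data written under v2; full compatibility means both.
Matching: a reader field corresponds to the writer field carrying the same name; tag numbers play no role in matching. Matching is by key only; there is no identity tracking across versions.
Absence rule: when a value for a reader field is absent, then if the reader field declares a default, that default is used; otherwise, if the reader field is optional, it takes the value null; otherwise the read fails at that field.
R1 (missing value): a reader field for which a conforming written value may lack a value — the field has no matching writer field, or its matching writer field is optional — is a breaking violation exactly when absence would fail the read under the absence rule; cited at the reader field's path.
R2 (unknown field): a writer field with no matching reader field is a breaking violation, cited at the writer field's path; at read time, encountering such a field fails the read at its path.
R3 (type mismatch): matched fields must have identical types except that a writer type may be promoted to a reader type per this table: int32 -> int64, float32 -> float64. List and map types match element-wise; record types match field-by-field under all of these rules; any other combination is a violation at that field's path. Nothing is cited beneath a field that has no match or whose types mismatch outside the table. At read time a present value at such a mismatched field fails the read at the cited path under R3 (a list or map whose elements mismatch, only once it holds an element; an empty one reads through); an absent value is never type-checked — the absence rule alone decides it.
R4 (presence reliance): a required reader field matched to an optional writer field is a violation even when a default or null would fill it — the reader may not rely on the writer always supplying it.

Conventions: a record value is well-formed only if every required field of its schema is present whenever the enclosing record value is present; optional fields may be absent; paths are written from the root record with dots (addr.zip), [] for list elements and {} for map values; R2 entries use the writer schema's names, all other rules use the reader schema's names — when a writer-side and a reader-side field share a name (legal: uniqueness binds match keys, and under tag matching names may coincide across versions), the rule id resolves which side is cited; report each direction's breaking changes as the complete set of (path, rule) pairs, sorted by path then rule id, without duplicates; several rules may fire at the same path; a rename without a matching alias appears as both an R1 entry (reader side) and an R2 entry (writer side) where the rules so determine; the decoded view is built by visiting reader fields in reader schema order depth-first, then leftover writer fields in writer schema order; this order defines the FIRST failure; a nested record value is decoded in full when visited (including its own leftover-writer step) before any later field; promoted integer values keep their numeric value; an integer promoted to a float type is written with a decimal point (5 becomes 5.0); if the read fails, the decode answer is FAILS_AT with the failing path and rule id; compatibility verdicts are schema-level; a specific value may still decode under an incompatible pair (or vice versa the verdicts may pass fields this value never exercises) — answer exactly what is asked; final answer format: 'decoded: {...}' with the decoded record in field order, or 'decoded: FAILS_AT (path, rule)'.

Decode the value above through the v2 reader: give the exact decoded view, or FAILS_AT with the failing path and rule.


decoded: {"tags": [], "geo": {"age": null, "blob": 0xC0DE, "locale": null, "payload": 0x00}, "version": 0, "duration": 5, "score": -0.5}

each type pair in Event: writer, then reader
decode (reader v2):
  tags := []
  geo.age := null (absent, optional -> null)
  geo.blob := 0xC0DE
  geo.locale := null (absent, optional -> null)
  geo.payload := 0x00
  version := 0 (absent -> default)
  duration := 5
  score := -0.5
  => decoded: {"tags": [], "geo": {"age": null, "blob": 0xC0DE, "locale": null, "payload": 0x00}, "version": 0, "duration": 5, "score": -0.5}
checking off the Event differences that do not matter here:
  field duration in record Event: required changed to optional -> affects the rule determinations only; this particular Event value decodes identically


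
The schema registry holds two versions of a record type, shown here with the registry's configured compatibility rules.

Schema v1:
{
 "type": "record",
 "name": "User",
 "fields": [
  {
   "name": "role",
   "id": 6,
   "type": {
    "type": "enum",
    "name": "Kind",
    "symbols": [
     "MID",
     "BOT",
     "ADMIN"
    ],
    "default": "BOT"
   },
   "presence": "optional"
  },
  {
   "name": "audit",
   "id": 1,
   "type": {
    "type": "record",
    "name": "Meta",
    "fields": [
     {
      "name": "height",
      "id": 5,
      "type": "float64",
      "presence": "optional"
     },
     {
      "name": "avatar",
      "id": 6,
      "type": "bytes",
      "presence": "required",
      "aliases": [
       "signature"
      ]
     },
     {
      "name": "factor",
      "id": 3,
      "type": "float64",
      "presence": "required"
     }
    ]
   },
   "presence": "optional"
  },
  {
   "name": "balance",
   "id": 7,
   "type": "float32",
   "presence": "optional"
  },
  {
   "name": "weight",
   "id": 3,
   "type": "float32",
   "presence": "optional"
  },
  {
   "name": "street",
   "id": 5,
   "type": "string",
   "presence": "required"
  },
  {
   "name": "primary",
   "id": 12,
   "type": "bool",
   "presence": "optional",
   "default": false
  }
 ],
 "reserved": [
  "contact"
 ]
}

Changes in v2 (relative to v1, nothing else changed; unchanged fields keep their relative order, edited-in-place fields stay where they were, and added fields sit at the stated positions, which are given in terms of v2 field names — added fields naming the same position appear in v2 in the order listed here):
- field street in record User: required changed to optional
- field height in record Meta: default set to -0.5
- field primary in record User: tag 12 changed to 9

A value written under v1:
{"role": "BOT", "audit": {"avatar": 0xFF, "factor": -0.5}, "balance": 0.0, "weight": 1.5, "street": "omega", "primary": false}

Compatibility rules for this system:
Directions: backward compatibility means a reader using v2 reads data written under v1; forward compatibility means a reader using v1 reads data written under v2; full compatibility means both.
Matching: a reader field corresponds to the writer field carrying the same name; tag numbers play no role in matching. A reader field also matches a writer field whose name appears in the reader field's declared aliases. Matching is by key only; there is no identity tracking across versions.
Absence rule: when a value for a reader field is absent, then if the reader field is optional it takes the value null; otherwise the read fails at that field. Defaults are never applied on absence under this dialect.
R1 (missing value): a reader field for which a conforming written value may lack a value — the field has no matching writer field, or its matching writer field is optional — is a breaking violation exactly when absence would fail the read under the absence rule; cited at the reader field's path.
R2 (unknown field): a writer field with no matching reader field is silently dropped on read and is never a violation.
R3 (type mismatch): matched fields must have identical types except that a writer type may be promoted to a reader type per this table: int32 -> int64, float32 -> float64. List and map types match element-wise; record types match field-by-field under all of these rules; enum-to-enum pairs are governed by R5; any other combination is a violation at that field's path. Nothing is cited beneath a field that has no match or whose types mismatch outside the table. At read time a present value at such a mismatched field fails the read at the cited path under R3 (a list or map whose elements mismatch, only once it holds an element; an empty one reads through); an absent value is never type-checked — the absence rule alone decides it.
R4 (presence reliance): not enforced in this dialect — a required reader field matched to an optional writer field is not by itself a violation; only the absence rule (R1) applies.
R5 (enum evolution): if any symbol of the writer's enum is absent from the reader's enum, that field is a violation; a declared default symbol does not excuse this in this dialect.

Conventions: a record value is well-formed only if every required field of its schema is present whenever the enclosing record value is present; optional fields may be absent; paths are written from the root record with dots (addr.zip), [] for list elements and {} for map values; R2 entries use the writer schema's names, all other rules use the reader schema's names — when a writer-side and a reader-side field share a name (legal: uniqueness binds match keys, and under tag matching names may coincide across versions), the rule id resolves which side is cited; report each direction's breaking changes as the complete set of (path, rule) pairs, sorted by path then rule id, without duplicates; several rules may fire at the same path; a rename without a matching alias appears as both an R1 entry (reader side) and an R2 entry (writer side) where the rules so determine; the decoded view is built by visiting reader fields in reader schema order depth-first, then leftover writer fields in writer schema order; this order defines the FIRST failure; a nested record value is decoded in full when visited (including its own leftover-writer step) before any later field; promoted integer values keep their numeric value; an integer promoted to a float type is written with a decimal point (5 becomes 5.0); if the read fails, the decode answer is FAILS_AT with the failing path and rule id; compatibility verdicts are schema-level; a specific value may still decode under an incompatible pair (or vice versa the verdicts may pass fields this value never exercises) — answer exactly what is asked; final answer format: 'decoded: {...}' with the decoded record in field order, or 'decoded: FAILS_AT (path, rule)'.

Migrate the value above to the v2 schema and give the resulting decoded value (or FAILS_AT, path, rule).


decoded: {"role": "BOT", "audit": {"height": null, "avatar": 0xFF, "factor": -0.5}, "balance": 0.0, "weight": 1.5, "street": "omega", "primary": false}

each type pair in User: writer, then reader
decode walk for User under reader schema v2:
  role := "BOT"
  audit.height := null (absent, optional -> null)
  audit.avatar := 0xFF
  audit.factor := -0.5
  balance := 0.0
  weight := 1.5
  street := "omega"
  primary := false
  => decoded: {"role": "BOT", "audit": {"height": null, "avatar": 0xFF, "factor": -0.5}, "balance": 0.0, "weight": 1.5, "street": "omega", "primary": false}
the rest of the User diff is inert for this question:
  field street in record User: required changed to optional -> schema-level compatibility only; this User value's decode is unchanged
  field height in record Meta: default set to -0.5 -> fires no rule on User under this dialect and leaves the result unchanged
  field primary in record User: tag 12 changed to 9 -> fires no rule on User under this dialect and leaves the result unchanged
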